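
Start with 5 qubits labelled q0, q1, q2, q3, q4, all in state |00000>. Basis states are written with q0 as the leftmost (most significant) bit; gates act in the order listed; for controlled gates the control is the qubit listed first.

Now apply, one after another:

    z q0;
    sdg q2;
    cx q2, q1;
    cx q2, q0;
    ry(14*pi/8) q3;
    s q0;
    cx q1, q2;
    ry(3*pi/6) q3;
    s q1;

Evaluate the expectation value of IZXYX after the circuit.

The observable IZXYX averages to 0.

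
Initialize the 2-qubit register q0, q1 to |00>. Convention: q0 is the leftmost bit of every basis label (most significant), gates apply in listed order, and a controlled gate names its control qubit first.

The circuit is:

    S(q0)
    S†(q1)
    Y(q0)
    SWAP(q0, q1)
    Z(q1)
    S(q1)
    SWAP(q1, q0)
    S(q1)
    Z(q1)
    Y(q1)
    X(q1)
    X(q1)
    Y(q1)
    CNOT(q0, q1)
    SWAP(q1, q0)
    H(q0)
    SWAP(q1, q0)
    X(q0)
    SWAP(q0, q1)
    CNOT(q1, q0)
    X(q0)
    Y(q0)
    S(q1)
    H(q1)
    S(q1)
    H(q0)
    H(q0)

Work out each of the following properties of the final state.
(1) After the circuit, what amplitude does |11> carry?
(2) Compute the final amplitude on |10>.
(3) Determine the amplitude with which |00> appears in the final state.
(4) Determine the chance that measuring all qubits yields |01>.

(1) |11> carries amplitude 1/2 in the final state. Key observation: the block from step 10 through step 13 cancels to the identity and can be dropped.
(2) The amplitude on |10> is -I/2.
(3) The final state's coefficient on |00> equals -I/2.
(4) The probability of measuring |01> is 1/4.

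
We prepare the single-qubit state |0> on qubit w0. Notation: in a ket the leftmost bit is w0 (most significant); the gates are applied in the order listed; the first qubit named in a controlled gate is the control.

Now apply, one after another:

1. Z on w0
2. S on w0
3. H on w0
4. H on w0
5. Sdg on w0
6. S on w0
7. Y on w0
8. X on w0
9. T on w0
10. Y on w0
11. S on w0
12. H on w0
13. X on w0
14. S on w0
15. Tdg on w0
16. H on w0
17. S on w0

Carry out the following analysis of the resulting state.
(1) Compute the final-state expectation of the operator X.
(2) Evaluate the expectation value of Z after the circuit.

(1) The observable X averages to -sqrt(2)/2. Key observation: the block from step 2 through step 5 cancels to the identity and can be dropped.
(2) The observable Z averages to -sqrt(2)/2.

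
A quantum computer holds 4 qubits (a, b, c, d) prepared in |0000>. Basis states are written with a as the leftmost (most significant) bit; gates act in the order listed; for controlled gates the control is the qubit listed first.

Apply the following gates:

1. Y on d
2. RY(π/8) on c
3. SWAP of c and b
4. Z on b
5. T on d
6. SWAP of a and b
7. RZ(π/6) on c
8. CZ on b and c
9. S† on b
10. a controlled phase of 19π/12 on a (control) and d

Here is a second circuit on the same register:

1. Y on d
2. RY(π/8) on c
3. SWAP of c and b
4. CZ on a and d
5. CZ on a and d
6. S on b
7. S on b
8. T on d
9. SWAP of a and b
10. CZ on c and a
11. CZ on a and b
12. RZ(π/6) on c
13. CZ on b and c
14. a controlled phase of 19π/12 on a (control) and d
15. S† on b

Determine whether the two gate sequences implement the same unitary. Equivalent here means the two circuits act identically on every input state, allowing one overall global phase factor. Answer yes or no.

No: there is an input state on which the two circuits produce genuinely different outputs (not merely differing by a phase).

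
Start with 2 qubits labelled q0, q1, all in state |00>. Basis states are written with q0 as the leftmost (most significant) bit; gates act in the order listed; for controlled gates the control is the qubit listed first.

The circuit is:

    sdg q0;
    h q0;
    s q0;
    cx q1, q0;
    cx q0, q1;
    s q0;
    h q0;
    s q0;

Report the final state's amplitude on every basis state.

The final amplitudes are 1/2 on |00>, -1/2 on |01>, I/2 on |10>, I/2 on |11>.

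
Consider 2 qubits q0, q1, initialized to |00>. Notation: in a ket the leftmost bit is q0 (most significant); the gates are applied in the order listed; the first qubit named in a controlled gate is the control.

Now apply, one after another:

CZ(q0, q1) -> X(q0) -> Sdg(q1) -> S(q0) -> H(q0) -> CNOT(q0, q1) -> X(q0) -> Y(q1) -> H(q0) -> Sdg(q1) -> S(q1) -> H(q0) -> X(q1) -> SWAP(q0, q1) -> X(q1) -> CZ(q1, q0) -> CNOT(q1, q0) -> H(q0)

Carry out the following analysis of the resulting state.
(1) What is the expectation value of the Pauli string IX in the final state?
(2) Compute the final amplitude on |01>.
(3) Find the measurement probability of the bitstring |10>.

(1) The observable IX averages to -1. Key observation: the block from step 9 through step 12 cancels to the identity and can be dropped.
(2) The amplitude on |01> is 1/2.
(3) The probability of measuring |10> is 1/4.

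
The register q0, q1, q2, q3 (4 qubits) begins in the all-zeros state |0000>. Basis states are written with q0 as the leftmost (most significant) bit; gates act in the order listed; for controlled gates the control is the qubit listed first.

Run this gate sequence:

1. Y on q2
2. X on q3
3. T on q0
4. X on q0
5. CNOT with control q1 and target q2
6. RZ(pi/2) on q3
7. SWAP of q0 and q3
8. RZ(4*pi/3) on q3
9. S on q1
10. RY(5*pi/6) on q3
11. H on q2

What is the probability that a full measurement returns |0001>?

A full measurement returns |0001> with probability 0.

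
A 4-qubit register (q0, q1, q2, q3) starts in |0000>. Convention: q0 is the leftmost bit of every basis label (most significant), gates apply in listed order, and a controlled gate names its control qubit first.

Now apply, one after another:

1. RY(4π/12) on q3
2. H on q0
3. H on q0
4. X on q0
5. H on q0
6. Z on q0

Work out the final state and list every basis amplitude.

The resulting statevector has amplitude sqrt(6)/4 on |0000>, sqrt(2)/4 on |0001>, sqrt(6)/4 on |1000>, sqrt(2)/4 on |1001>, and 0 on every other basis state. Key observation: the block from step 3 through step 6 cancels to the identity and can be dropped.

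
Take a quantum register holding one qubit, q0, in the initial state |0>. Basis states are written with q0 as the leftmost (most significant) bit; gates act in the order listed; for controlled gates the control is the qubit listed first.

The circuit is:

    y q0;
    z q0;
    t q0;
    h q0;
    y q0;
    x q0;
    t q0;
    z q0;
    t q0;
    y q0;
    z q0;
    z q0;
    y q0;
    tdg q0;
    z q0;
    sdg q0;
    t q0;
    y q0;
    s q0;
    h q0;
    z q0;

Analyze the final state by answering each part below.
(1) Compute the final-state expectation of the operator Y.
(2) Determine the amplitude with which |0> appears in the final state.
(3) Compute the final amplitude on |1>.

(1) In the final state, Y has expectation -1.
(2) The final state's coefficient on |0> equals (-1 - I)*exp(I*pi/4)/2.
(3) The final state's coefficient on |1> equals -sqrt(2)/2.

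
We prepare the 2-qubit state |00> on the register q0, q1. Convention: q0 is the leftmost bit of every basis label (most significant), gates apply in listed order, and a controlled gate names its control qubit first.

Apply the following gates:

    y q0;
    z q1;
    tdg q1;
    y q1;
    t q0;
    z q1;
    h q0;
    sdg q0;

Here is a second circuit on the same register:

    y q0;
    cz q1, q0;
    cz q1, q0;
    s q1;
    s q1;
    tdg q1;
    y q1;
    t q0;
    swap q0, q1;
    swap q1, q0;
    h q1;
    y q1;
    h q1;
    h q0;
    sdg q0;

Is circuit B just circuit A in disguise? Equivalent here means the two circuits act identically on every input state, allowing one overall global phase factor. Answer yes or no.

No — the two circuits implement different unitaries, even allowing a global phase.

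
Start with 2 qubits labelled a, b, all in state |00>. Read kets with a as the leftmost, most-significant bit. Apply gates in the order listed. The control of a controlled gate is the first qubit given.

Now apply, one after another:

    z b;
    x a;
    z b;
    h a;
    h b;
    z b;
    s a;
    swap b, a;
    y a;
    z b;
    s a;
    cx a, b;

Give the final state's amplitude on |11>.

|11> carries amplitude -1/2 in the final state.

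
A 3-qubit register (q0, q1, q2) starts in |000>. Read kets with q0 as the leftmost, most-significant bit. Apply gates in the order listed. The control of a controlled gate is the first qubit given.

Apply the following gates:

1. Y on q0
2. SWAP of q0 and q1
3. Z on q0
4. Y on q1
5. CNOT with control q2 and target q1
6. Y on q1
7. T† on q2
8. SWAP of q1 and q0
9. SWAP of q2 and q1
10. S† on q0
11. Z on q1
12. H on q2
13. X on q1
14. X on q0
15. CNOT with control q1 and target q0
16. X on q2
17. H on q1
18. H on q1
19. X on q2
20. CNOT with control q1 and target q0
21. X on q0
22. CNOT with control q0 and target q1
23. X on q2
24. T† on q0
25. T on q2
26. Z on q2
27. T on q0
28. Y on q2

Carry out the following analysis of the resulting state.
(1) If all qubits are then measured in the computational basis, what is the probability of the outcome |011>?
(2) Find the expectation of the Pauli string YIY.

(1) The probability of measuring |011> is 0. Key observation: steps 14-21 multiply out to the identity, so the circuit reduces to the remaining gates.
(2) The expectation value of YIY is 0.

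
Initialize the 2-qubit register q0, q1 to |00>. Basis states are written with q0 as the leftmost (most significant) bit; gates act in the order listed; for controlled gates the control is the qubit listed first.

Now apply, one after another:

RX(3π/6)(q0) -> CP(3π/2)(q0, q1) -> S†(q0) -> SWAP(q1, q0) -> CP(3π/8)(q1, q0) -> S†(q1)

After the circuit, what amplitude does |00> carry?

The final state's coefficient on |00> equals sqrt(2)/2.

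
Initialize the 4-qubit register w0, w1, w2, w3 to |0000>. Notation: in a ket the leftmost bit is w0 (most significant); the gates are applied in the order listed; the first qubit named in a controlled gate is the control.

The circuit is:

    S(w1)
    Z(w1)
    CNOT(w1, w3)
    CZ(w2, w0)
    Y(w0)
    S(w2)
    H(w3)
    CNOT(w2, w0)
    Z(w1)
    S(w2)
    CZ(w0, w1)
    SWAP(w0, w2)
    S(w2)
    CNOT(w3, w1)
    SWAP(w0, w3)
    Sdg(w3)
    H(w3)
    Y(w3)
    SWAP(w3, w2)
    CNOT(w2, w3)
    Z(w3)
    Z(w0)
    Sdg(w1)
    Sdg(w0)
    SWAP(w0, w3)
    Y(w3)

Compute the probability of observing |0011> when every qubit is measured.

A full measurement returns |0011> with probability 1/4.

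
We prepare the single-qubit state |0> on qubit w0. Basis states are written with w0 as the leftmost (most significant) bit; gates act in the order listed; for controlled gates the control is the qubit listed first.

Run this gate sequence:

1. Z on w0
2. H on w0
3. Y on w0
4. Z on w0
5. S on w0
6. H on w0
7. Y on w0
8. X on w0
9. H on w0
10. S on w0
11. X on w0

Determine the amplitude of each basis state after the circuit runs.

The resulting statevector has amplitude sqrt(2)*I/2 on |0>, sqrt(2)*I/2 on |1>.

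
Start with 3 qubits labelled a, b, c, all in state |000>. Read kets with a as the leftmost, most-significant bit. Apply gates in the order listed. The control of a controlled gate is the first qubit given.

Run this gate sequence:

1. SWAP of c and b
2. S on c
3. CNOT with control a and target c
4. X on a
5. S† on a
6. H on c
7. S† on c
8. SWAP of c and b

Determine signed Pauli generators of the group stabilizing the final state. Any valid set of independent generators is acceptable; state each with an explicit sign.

One valid set of independent stabilizer generators is -IYI, -ZII, +IIZ (any independent generating set of the same group is equally correct).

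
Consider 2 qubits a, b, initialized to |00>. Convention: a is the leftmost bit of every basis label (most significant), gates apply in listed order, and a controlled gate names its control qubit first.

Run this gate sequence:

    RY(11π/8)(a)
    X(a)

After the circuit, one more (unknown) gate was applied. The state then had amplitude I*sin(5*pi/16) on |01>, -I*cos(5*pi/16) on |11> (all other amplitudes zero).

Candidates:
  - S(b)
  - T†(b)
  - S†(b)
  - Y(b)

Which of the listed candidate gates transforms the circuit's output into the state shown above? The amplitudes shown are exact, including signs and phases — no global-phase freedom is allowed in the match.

It was Y(b) that produced the state shown.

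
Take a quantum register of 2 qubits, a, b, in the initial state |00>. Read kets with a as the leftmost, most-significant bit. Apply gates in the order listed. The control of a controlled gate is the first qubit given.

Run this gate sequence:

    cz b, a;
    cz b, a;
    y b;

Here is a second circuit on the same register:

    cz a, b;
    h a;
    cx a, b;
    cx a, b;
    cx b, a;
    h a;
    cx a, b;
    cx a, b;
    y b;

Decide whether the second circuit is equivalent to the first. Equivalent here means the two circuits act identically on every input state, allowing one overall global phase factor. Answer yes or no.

Yes, they are equivalent — the unitaries differ by at most a global phase.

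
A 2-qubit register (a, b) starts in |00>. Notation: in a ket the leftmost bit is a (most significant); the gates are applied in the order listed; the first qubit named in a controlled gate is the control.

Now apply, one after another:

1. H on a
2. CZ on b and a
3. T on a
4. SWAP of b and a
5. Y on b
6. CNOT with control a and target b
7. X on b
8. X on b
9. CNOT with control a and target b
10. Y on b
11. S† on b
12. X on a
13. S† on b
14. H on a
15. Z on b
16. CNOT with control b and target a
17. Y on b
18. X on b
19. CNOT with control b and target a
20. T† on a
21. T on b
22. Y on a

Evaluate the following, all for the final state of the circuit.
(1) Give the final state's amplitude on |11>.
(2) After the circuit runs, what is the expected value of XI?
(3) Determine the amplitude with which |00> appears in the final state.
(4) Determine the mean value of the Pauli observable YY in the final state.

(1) The final state's coefficient on |11> equals I/2.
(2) The observable XI averages to sqrt(2)/2.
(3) The amplitude on |00> is exp(3*I*pi/4)/2.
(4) The observable YY averages to -sqrt(2)/2.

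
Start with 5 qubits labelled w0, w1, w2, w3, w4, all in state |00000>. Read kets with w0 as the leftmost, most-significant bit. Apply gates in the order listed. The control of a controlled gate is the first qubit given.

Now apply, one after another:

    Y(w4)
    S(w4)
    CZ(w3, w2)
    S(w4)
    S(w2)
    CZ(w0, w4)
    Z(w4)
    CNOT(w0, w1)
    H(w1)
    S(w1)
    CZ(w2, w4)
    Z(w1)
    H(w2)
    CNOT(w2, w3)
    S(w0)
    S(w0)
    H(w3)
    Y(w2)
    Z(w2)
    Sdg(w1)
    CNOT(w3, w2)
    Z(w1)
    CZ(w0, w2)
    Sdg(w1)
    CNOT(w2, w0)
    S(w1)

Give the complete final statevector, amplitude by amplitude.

After the circuit, the state carries amplitude sqrt(2)/4 on |00001>, sqrt(2)/4 on |00011>, sqrt(2)/4 on |01001>, sqrt(2)/4 on |01011>, sqrt(2)/4 on |10101>, -sqrt(2)/4 on |10111>, sqrt(2)/4 on |11101>, -sqrt(2)/4 on |11111>, and 0 on every other basis state.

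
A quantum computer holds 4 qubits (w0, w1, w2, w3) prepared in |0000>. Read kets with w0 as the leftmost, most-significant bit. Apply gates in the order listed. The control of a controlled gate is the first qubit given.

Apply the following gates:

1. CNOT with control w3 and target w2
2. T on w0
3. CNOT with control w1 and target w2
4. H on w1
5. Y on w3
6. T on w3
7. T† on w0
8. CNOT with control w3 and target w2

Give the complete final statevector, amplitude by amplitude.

After the circuit, the state carries amplitude sqrt(2)*exp(3*I*pi/4)/2 on |0011>, sqrt(2)*exp(3*I*pi/4)/2 on |0111>, and 0 on every other basis state.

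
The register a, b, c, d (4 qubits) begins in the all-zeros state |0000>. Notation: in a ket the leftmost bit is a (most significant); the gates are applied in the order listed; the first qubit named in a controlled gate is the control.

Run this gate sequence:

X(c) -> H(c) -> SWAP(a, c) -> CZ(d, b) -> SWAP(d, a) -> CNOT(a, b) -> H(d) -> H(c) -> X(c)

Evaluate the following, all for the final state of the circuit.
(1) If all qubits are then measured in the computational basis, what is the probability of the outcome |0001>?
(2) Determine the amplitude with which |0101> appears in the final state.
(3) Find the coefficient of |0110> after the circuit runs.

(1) A full measurement returns |0001> with probability 1/2.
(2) The amplitude on |0101> is 0.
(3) |0110> carries amplitude 0 in the final state.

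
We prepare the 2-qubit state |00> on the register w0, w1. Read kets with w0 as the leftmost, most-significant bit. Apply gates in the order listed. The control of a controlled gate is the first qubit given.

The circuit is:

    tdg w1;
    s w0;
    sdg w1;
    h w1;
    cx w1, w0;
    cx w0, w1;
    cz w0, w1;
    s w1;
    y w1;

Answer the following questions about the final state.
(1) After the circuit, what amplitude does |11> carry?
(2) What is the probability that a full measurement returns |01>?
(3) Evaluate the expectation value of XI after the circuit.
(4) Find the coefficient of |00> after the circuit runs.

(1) The final state's coefficient on |11> equals sqrt(2)*I/2.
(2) The probability of measuring |01> is 1/2.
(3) The observable XI averages to 1.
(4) The final state's coefficient on |00> equals 0.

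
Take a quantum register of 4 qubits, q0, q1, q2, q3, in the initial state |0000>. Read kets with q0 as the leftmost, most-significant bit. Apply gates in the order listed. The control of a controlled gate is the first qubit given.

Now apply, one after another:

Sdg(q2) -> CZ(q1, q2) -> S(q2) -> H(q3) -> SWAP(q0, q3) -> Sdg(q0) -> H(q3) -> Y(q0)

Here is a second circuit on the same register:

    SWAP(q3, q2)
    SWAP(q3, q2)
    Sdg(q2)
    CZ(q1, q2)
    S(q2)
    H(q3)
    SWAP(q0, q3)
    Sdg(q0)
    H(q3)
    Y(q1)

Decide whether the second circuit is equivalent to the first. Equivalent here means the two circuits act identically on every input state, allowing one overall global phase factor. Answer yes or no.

No, they are not equivalent — no single phase factor reconciles the two unitaries.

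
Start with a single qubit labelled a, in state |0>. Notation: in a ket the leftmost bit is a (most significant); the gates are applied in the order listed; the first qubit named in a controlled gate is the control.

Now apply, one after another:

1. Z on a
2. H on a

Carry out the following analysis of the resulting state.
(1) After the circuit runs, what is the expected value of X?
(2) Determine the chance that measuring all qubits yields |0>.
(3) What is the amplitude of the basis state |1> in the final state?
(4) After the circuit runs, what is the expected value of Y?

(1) The observable X averages to 1.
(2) A full measurement returns |0> with probability 1/2.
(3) |1> carries amplitude sqrt(2)/2 in the final state.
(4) The expectation value of Y is 0.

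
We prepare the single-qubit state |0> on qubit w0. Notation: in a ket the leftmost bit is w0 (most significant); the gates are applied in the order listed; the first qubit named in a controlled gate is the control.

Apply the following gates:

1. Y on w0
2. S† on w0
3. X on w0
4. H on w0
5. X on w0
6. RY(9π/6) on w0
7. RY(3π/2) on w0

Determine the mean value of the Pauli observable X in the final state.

In the final state, X has expectation -1.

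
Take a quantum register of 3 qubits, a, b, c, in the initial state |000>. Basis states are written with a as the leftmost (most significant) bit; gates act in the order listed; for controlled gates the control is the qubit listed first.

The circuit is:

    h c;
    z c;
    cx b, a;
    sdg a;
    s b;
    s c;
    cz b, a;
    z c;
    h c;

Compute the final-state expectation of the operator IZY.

The observable IZY averages to -1.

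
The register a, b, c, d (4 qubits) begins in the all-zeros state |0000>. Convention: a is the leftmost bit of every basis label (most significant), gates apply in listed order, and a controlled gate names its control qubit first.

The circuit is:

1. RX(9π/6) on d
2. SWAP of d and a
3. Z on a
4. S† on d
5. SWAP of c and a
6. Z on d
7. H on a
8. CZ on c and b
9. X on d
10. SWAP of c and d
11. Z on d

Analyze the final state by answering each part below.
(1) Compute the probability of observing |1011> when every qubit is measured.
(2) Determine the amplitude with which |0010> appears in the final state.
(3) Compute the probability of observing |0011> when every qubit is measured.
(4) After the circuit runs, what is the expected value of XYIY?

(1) The probability of measuring |1011> is 1/4.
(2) |0010> carries amplitude -1/2 in the final state.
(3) A full measurement returns |0011> with probability 1/4.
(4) In the final state, XYIY has expectation 0.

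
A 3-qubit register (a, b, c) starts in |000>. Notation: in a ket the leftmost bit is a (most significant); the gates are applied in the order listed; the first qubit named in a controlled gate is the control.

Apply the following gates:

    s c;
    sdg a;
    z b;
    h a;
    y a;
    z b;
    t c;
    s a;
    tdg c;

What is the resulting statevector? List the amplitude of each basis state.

The final amplitudes are -sqrt(2)*I/2 on |000>, -sqrt(2)/2 on |100>, and 0 on every other basis state.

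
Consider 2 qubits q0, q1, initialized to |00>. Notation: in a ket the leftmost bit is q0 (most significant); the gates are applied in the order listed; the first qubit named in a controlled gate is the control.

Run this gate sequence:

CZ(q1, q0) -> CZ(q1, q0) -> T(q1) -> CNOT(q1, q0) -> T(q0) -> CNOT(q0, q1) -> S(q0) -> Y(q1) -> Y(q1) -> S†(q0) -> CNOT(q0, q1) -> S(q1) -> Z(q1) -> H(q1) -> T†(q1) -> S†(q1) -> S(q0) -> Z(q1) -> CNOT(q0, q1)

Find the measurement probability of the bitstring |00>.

Outcome |00> occurs with probability 1/2.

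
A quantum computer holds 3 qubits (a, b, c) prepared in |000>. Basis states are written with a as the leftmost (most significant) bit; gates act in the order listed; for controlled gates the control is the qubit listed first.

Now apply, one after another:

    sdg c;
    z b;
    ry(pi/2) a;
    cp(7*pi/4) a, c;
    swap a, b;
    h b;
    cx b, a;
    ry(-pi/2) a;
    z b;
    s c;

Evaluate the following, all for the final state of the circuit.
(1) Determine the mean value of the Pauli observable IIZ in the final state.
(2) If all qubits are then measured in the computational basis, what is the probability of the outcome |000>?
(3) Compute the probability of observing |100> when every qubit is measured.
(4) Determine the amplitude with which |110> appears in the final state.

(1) The expectation value of IIZ is 1.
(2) The probability of measuring |000> is 1/2.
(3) The probability of measuring |100> is 1/2.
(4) |110> carries amplitude 0 in the final state.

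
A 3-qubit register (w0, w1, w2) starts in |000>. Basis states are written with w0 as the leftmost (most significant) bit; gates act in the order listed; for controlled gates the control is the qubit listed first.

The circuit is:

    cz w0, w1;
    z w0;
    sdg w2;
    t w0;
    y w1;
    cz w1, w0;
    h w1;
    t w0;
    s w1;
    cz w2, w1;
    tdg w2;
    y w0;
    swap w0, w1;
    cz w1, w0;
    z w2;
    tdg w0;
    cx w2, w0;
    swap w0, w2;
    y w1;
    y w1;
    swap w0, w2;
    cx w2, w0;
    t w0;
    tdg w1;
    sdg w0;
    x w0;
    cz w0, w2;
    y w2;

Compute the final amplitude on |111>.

|111> carries amplitude -sqrt(2)*exp(I*pi/4)/2 in the final state.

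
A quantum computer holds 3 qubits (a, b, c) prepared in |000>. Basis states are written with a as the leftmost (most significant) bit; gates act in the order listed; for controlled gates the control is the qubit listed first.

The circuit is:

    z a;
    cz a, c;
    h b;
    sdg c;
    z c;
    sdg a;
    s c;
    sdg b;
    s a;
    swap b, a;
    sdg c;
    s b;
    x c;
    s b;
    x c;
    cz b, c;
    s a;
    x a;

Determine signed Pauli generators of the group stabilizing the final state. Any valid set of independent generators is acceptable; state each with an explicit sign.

The final state is stabilized by the group generated by +XII, +IZI, +IIZ; other independent generating sets are equally valid.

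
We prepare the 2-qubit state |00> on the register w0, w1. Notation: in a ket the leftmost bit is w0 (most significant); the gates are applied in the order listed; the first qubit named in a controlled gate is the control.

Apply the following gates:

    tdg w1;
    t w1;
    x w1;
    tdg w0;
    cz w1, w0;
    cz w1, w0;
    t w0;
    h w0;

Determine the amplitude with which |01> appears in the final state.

|01> carries amplitude sqrt(2)/2 in the final state. Key observation: the block from step 4 through step 7 cancels to the identity and can be dropped.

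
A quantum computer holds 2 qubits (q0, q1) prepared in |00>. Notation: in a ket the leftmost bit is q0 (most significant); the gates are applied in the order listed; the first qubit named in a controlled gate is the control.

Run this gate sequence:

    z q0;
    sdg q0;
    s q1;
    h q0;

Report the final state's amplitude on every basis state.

The final amplitudes are sqrt(2)/2 on |00>, 0 on |01>, sqrt(2)/2 on |10>, 0 on |11>.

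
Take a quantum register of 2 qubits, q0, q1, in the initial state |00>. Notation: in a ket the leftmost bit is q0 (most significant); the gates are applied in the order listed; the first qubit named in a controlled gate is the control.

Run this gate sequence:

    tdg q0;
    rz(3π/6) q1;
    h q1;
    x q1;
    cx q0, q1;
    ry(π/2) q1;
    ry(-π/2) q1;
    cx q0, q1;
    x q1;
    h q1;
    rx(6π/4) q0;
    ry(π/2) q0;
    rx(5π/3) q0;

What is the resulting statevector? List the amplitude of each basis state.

The final amplitudes are (-sqrt(3) + 1 - I + sqrt(3)*I)*exp(3*I*pi/4)/4 on |00>, 0 on |01>, sqrt(2)/4 + sqrt(6)/4 on |10>, 0 on |11>.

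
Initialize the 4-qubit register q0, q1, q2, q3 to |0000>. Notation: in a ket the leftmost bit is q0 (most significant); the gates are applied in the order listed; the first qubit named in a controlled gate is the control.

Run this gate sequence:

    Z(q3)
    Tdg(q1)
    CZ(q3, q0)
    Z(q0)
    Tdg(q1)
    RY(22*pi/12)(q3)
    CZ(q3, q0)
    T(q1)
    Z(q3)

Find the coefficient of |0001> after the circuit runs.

|0001> carries amplitude -sqrt(6)/4 + sqrt(2)/4 in the final state.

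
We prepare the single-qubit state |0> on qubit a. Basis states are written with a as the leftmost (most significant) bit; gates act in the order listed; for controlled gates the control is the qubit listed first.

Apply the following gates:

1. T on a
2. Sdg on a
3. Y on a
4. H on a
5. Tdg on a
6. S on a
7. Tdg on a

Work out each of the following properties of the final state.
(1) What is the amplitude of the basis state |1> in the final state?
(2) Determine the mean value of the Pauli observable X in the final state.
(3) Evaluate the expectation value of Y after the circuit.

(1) |1> carries amplitude -sqrt(2)*I/2 in the final state.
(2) The observable X averages to -1.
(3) The expectation value of Y is 0.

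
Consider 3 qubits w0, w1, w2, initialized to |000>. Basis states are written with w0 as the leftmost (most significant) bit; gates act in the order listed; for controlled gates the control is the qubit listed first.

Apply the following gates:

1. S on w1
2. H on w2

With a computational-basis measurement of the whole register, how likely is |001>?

The probability of measuring |001> is 1/2.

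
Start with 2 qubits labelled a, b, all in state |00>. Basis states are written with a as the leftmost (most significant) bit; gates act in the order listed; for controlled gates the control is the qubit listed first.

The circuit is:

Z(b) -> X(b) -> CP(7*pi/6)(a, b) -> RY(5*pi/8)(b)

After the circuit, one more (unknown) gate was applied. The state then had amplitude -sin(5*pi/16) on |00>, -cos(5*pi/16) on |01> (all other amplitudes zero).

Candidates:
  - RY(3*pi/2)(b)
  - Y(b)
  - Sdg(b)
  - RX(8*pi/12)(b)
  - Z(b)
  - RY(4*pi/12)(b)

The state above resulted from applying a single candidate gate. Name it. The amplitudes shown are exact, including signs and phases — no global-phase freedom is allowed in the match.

The applied gate was Z(b).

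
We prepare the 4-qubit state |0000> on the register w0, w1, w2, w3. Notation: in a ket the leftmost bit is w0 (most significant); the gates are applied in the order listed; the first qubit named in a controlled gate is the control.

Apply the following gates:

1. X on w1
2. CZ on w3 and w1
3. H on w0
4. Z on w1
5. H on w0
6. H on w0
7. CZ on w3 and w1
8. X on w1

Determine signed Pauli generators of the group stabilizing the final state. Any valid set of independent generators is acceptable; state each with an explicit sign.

One valid set of independent stabilizer generators is +XIII, +IZII, +IIZI, +IIIZ (any independent generating set of the same group is equally correct).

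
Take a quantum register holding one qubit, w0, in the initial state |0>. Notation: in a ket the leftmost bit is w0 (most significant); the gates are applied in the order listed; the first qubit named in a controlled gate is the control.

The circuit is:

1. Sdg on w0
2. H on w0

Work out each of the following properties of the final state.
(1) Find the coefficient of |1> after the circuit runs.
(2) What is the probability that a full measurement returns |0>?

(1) The amplitude on |1> is sqrt(2)/2.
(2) A full measurement returns |0> with probability 1/2.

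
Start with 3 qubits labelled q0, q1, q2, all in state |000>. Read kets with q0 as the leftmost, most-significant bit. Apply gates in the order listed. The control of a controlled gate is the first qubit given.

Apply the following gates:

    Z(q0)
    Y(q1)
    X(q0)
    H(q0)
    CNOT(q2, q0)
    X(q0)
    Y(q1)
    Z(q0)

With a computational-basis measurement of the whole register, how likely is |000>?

The probability of measuring |000> is 1/2.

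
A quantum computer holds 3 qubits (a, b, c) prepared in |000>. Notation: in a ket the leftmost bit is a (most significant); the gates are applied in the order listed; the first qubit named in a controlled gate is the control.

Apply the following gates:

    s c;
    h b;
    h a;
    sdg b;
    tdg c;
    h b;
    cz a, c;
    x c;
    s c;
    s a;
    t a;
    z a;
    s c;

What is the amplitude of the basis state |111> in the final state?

The final state's coefficient on |111> equals -1/2.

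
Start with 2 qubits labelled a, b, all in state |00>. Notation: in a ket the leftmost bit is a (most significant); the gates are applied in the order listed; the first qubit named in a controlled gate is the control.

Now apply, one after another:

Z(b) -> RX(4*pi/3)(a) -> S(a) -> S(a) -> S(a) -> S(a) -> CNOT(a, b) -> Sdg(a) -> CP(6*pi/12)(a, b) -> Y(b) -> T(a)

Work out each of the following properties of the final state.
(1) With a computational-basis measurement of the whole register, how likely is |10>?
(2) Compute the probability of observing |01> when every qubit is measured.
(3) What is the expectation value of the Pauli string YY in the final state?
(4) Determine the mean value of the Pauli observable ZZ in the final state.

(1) Outcome |10> occurs with probability 3/4. Key observation: steps 3-6 multiply out to the identity, so the circuit reduces to the remaining gates.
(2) Outcome |01> occurs with probability 1/4.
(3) In the final state, YY has expectation sqrt(6)/4.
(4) The observable ZZ averages to -1.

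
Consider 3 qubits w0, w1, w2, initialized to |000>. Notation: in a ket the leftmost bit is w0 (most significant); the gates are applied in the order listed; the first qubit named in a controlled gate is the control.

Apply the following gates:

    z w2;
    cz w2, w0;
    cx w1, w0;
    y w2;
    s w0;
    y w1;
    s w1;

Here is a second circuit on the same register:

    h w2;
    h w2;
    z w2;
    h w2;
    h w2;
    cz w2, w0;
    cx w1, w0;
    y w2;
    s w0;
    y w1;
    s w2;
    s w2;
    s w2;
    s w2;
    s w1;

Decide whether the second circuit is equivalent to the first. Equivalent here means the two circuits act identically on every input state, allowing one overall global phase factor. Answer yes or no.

Yes: on every input state the two circuits agree up to one overall phase factor.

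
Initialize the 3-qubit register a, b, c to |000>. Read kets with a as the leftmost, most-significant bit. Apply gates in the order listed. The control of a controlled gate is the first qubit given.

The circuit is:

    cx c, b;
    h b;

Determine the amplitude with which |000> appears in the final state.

|000> carries amplitude sqrt(2)/2 in the final state.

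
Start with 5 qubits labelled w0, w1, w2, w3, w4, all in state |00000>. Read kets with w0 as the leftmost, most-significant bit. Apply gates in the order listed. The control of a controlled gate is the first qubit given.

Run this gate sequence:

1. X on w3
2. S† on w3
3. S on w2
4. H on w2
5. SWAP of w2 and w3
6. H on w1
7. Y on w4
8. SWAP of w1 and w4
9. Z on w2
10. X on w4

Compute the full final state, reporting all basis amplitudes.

The resulting statevector has amplitude -1/2 on |01100>, -1/2 on |01101>, -1/2 on |01110>, -1/2 on |01111>, and 0 on every other basis state.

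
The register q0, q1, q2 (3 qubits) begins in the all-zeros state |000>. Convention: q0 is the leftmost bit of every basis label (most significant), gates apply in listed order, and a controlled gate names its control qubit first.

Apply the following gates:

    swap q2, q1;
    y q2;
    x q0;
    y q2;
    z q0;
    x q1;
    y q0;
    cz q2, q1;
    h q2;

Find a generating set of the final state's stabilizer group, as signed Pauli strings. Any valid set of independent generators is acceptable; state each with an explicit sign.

The final state is stabilized by the group generated by +IIX, +ZII, -IZI; other independent generating sets are equally valid.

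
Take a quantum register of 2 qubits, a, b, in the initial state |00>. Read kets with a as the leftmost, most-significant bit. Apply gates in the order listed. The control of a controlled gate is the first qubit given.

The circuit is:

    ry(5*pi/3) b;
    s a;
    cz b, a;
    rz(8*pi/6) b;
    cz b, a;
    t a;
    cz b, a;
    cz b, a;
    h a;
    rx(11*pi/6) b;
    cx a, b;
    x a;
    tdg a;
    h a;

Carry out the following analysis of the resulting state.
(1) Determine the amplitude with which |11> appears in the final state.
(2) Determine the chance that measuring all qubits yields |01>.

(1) |11> carries amplitude ((-sqrt(6)*exp(5*I*pi/12) - sqrt(2)*exp(5*I*pi/12) - sqrt(6)*exp(I*pi/6) + sqrt(2)*exp(I*pi/6))*exp(7*I*pi/12) + (-sqrt(6) + 3*sqrt(2))*exp(I*pi/6) + (sqrt(6) + 3*sqrt(2))*exp(11*I*pi/12))*exp(5*I*pi/12)/16 in the final state. Key observation: the block from step 7 through step 8 cancels to the identity and can be dropped.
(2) Outcome |01> occurs with probability sqrt(2)/32 + 5*sqrt(6)/64 + 1/4.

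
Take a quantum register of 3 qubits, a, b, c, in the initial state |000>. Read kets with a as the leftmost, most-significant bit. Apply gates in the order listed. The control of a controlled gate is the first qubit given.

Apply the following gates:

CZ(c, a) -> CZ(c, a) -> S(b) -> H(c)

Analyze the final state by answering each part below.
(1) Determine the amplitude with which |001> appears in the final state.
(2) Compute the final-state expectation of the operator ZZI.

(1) The final state's coefficient on |001> equals sqrt(2)/2. Key observation: the block from step 1 through step 2 cancels to the identity and can be dropped.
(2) The expectation value of ZZI is 1.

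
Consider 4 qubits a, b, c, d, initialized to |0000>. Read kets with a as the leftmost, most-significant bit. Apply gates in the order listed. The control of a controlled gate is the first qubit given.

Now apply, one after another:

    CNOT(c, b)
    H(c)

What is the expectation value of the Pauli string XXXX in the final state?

The observable XXXX averages to 0.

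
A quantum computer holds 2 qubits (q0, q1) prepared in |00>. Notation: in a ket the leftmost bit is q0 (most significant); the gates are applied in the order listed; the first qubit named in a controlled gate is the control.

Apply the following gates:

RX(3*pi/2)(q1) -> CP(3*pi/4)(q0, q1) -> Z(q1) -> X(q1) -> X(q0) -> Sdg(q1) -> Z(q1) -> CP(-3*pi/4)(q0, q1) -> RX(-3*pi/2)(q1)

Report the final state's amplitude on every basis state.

After the circuit, the state carries amplitude 0 on |00>, 0 on |01>, -I/2 - exp(I*pi/4)/2 on |10>, -1/2 - exp(3*I*pi/4)/2 on |11>.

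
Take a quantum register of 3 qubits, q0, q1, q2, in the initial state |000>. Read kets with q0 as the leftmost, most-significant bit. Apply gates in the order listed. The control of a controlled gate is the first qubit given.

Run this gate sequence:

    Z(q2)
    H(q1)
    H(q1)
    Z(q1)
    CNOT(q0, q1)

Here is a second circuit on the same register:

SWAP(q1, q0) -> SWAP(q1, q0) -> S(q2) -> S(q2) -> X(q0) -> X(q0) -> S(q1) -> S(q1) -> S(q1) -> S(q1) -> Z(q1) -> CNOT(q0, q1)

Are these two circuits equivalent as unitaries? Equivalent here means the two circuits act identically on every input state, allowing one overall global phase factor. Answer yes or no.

Yes — the two circuits implement the same unitary up to a global phase.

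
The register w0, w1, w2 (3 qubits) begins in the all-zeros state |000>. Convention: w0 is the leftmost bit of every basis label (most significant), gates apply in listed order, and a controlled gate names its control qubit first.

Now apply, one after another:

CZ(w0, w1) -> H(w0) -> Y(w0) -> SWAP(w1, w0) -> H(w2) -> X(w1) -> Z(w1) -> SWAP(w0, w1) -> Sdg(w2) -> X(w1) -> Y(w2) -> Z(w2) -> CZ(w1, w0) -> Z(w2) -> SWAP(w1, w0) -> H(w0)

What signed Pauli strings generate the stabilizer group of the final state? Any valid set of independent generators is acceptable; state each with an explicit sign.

One valid set of independent stabilizer generators is -XII, -IXI, -IIY (any independent generating set of the same group is equally correct).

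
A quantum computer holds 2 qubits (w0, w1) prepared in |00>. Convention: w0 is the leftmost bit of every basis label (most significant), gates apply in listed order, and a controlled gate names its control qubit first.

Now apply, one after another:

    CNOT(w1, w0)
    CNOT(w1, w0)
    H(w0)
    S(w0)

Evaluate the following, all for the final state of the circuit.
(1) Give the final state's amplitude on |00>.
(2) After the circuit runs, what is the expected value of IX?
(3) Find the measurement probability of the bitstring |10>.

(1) The final state's coefficient on |00> equals sqrt(2)/2.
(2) In the final state, IX has expectation 0.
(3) Outcome |10> occurs with probability 1/2.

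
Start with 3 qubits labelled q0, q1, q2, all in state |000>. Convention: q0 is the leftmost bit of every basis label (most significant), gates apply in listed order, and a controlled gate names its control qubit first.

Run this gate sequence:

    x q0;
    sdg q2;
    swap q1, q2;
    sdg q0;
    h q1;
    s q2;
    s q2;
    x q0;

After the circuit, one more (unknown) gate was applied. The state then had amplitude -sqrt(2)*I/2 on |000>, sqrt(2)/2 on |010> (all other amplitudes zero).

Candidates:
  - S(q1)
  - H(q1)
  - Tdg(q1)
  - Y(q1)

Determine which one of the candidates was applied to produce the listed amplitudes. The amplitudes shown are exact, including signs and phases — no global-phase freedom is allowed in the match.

The unique candidate consistent with the amplitudes is S(q1).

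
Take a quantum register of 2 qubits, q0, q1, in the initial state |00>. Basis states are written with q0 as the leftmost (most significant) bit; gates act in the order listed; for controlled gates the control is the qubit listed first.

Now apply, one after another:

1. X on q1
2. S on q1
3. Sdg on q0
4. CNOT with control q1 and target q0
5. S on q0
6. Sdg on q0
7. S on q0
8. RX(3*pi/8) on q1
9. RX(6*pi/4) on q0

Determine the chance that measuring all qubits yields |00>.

The probability of measuring |00> is 1/4 - sqrt(2 - sqrt(2))/8. Key observation: gates 5-6 undo each other exactly, leaving only the rest of the circuit to track.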